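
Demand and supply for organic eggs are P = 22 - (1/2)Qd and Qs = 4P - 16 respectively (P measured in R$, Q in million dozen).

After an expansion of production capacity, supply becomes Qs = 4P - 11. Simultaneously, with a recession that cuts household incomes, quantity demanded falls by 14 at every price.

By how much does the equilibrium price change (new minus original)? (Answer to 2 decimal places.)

Initially, 44 - 2P = 4P - 16, so 60 = 6P and P = 10, Q = 24.
The shock moves the curves to Qd = 30 - 2P and Qs = 4P - 11.
Equate the new curves: 30 - 2P = 4P - 11, giving 41 = 6P, P = 41/6 ≈ 6.8333, Q = 49/3 ≈ 16.3333.
ΔP = 6.8333 − 10 = -3.17.

-3.17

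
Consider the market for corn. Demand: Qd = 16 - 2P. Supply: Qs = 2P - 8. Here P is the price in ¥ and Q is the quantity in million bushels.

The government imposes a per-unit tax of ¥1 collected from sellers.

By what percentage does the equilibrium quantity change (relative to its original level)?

-25

Before the shock: 16 - 2P = 2P - 8 ⇒ 24 = 4P ⇒ P = 6, Q = 4.
Since sellers keep the price net of the tax, the effective supply curve becomes Qs = 2P - 10.
New equilibrium: 16 - 2P = 2P - 10 ⇒ 26 = 4P ⇒ P = 6.5, Q = 3.
%ΔQ = (3 − 4) / 4 × 100 = -25%.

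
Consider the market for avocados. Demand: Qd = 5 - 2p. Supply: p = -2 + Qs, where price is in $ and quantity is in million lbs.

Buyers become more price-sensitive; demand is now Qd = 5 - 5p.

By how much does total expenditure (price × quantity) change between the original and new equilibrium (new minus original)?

-1.75

Solve the original market: 5 - 2p = p + 2, hence p = 1 and Q = 3.
The new curves are Qd = 5 - 5p (demand) and Qs = p + 2 (supply).
Clearing the new market: 5 - 5p = p + 2, so p = 0.5 and Q = 2.5.
Expenditure moves from 1×3 = 3 to 0.5×2.5 = 1.25; change = -1.75.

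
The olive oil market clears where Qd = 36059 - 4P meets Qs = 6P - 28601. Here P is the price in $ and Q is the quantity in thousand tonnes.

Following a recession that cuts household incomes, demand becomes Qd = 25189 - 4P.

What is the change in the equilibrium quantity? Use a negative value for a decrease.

-6522

Initially, 36059 - 4P = 6P - 28601, so 64660 = 10P and P = 6466, Q = 10195.
The new curves are Qd = 25189 - 4P (demand) and Qs = 6P - 28601 (supply).
Setting them equal: 25189 - 4P = 6P - 28601 → 53790 = 10P, so P = 5379 and Q = 3673.
ΔQ = 3673 − 10195 = -6522.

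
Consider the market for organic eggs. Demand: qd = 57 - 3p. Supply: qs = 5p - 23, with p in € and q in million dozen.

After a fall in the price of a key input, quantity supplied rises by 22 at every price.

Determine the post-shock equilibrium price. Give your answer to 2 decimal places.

Original equilibrium: 57 - 3p = 5p - 23 gives 80 = 8p, so p = 10 and q = 27.
After the shift, demand is qd = 57 - 3p and supply is qs = 5p - 1.
Equate the new curves: 57 - 3p = 5p - 1, giving 58 = 8p, p = 7.25, q = 35.25.

7.25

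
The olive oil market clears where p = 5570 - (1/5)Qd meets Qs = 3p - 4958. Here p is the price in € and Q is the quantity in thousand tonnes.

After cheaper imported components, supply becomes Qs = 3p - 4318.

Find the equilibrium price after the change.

Solve the original market: 27850 - 5p = 3p - 4958, hence p = 4101 and Q = 7345.
The shock moves the curves to Qd = 27850 - 5p and Qs = 3p - 4318.
Equate the new curves: 27850 - 5p = 3p - 4318, giving 32168 = 8p, p = 4021, Q = 7745.

4021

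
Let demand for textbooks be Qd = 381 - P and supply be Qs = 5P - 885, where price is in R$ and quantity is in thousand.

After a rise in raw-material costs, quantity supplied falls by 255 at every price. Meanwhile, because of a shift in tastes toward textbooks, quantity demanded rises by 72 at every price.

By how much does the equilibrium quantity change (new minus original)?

Initially, 381 - P = 5P - 885, so 1266 = 6P and P = 211, Q = 170.
After the shift, demand is Qd = 453 - P and supply is Qs = 5P - 1140.
New equilibrium: 453 - P = 5P - 1140 ⇒ 1593 = 6P ⇒ P = 265.5, Q = 187.5.
ΔQ = 187.5 − 170 = +17.5.

+17.5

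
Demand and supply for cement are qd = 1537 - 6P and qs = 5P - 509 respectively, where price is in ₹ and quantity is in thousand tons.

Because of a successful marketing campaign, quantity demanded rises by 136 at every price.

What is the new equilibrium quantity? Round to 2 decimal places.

482.82

Original equilibrium: 1537 - 6P = 5P - 509 gives 2046 = 11P, so P = 186 and q = 421.
The shock moves the curves to qd = 1673 - 6P and qs = 5P - 509.
Equate the new curves: 1673 - 6P = 5P - 509, giving 2182 = 11P, P = 2182/11 ≈ 198.3636, q = 5311/11 ≈ 482.8182.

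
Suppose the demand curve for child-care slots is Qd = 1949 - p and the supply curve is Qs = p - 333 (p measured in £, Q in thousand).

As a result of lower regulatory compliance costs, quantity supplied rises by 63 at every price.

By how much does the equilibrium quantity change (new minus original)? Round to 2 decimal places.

+31.50

Before the shock: 1949 - p = p - 333 ⇒ 2282 = 2p ⇒ p = 1141, Q = 808.
With the change applied: demand Qd = 1949 - p, supply Qs = p - 270.
Setting them equal: 1949 - p = p - 270 → 2219 = 2p, so p = 1109.5 and Q = 839.5.
ΔQ = 839.5 − 808 = +31.50.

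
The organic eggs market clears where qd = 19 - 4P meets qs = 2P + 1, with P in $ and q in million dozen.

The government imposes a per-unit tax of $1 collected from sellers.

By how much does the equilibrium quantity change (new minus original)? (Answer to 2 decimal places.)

Solve the original market: 19 - 4P = 2P + 1, hence P = 3 and q = 7.
Since sellers keep the price net of the tax, the effective supply curve becomes qs = 2P - 1.
New equilibrium: 19 - 4P = 2P - 1 ⇒ 20 = 6P ⇒ P = 10/3 ≈ 3.3333, q = 17/3 ≈ 5.6667.
Δq = 5.6667 − 7 = -1.33.

-1.33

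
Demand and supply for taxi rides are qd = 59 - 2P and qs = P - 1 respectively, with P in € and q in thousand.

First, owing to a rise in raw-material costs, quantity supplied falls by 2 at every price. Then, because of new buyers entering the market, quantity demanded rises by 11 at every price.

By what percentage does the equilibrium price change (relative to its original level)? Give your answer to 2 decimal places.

Solve the original market: 59 - 2P = P - 1, hence P = 20 and q = 19.
After the shift, demand is qd = 70 - 2P and supply is qs = P - 3.
Setting them equal: 70 - 2P = P - 3 → 73 = 3P, so P = 73/3 ≈ 24.3333 and q = 64/3 ≈ 21.3333.
%ΔP = (24.3333 − 20) / 20 × 100 = +21.67%.

+21.67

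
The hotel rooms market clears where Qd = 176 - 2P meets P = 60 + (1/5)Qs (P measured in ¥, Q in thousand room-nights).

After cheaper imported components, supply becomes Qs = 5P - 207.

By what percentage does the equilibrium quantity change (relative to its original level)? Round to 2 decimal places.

Before the shock: 176 - 2P = 5P - 300 ⇒ 476 = 7P ⇒ P = 68, Q = 40.
The shock moves the curves to Qd = 176 - 2P and Qs = 5P - 207.
Equate the new curves: 176 - 2P = 5P - 207, giving 383 = 7P, P = 383/7 ≈ 54.7143, Q = 466/7 ≈ 66.5714.
%ΔQ = (66.5714 − 40) / 40 × 100 = +66.43%.

+66.43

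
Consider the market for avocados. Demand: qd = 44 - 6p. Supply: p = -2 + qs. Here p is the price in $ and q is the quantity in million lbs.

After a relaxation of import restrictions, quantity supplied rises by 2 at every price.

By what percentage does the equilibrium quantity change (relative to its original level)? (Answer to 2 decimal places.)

Initially, 44 - 6p = p + 2, so 42 = 7p and p = 6, q = 8.
After the shift, demand is qd = 44 - 6p and supply is qs = p + 4.
New equilibrium: 44 - 6p = p + 4 ⇒ 40 = 7p ⇒ p = 40/7 ≈ 5.7143, q = 68/7 ≈ 9.7143.
%Δq = (9.7143 − 8) / 8 × 100 = +21.43%.

+21.43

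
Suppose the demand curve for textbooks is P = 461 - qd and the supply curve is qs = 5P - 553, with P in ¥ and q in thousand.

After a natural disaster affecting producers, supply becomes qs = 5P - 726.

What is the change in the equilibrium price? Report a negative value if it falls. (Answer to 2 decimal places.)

+28.83

Original equilibrium: 461 - P = 5P - 553 gives 1014 = 6P, so P = 169 and q = 292.
With the change applied: demand qd = 461 - P, supply qs = 5P - 726.
New equilibrium: 461 - P = 5P - 726 ⇒ 1187 = 6P ⇒ P = 1187/6 ≈ 197.8333, q = 1579/6 ≈ 263.1667.
ΔP = 197.8333 − 169 = +28.83.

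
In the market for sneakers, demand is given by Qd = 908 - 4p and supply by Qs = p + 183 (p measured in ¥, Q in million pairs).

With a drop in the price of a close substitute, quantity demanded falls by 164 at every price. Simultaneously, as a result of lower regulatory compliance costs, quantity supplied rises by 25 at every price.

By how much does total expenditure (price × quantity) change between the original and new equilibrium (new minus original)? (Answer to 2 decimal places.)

Before the shock: 908 - 4p = p + 183 ⇒ 725 = 5p ⇒ p = 145, Q = 328.
The new curves are Qd = 744 - 4p (demand) and Qs = p + 208 (supply).
Equate the new curves: 744 - 4p = p + 208, giving 536 = 5p, p = 107.2, Q = 315.2.
Expenditure moves from 145×328 = 47560 to 107.2×315.2 = 33789.44; change = -13770.56.

-13770.56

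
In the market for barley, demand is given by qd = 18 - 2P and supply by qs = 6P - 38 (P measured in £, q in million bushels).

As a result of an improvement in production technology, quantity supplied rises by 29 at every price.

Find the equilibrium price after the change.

3.375

Solve the original market: 18 - 2P = 6P - 38, hence P = 7 and q = 4.
With the change applied: demand qd = 18 - 2P, supply qs = 6P - 9.
Equate the new curves: 18 - 2P = 6P - 9, giving 27 = 8P, P = 3.375, q = 11.25.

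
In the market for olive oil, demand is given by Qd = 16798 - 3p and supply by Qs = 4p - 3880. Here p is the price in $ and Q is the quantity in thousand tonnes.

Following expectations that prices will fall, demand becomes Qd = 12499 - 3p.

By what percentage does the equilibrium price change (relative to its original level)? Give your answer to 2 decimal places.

-20.79

Before the shock: 16798 - 3p = 4p - 3880 ⇒ 20678 = 7p ⇒ p = 2954, Q = 7936.
The shock moves the curves to Qd = 12499 - 3p and Qs = 4p - 3880.
Equate the new curves: 12499 - 3p = 4p - 3880, giving 16379 = 7p, p = 16379/7 ≈ 2339.8571, Q = 38356/7 ≈ 5479.4286.
%Δp = (2339.8571 − 2954) / 2954 × 100 = -20.79%.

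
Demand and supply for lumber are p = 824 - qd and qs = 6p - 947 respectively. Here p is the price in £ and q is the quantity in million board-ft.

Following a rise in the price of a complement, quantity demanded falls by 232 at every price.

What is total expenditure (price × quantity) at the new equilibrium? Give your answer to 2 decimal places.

Before the shock: 824 - p = 6p - 947 ⇒ 1771 = 7p ⇒ p = 253, q = 571.
With the change applied: demand qd = 592 - p, supply qs = 6p - 947.
Clearing the new market: 592 - p = 6p - 947, so p = 1539/7 ≈ 219.8571 and q = 2605/7 ≈ 372.1429.
New expenditure = 219.8571 × 372.1429 = 81818.27.

81818.27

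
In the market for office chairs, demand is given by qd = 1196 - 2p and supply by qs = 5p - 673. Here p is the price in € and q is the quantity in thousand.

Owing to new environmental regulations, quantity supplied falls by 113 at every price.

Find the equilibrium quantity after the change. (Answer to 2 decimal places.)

629.71

Before the shock: 1196 - 2p = 5p - 673 ⇒ 1869 = 7p ⇒ p = 267, q = 662.
The shock moves the curves to qd = 1196 - 2p and qs = 5p - 786.
Setting them equal: 1196 - 2p = 5p - 786 → 1982 = 7p, so p = 1982/7 ≈ 283.1429 and q = 4408/7 ≈ 629.7143.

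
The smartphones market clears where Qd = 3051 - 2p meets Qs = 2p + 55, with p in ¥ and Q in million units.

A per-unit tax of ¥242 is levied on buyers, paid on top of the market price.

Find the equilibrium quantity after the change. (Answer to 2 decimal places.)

1311.00

Solve the original market: 3051 - 2p = 2p + 55, hence p = 749 and Q = 1553.
Since buyers pay the price plus the tax, the effective demand curve becomes Qd = 2567 - 2p.
Setting them equal: 2567 - 2p = 2p + 55 → 2512 = 4p, so p = 628 and Q = 1311.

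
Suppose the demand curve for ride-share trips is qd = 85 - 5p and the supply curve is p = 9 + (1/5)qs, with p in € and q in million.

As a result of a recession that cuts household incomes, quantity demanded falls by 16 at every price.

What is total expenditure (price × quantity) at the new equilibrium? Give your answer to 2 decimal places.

136.80

Original equilibrium: 85 - 5p = 5p - 45 gives 130 = 10p, so p = 13 and q = 20.
With the change applied: demand qd = 69 - 5p, supply qs = 5p - 45.
Clearing the new market: 69 - 5p = 5p - 45, so p = 11.4 and q = 12.
New expenditure = 11.4 × 12 = 136.80.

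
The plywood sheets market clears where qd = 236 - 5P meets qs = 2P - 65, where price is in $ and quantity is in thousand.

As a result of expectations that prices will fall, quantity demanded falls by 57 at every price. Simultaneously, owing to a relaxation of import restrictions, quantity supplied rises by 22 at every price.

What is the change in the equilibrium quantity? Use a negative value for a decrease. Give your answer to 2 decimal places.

-0.57

Initially, 236 - 5P = 2P - 65, so 301 = 7P and P = 43, q = 21.
With the change applied: demand qd = 179 - 5P, supply qs = 2P - 43.
Clearing the new market: 179 - 5P = 2P - 43, so P = 222/7 ≈ 31.7143 and q = 143/7 ≈ 20.4286.
Δq = 20.4286 − 21 = -0.57.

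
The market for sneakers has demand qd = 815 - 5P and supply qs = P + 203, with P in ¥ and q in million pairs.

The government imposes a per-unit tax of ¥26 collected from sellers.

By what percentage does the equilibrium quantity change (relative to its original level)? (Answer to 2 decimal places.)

Solve the original market: 815 - 5P = P + 203, hence P = 102 and q = 305.
Since sellers keep the price net of the tax, the effective supply curve becomes qs = P + 177.
Clearing the new market: 815 - 5P = P + 177, so P = 319/3 ≈ 106.3333 and q = 850/3 ≈ 283.3333.
%Δq = (283.3333 − 305) / 305 × 100 = -7.10%.

-7.10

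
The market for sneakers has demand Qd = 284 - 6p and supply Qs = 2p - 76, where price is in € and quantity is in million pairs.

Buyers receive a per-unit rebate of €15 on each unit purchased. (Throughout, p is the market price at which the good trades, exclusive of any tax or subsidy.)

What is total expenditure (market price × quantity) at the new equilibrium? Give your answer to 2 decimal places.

2053.13

Solve the original market: 284 - 6p = 2p - 76, hence p = 45 and Q = 14.
Since buyers' out-of-pocket price is the market price minus the rebate, the effective demand curve becomes Qd = 374 - 6p.
New equilibrium: 374 - 6p = 2p - 76 ⇒ 450 = 8p ⇒ p = 56.25, Q = 36.5.
New expenditure = 56.25 × 36.5 = 2053.13.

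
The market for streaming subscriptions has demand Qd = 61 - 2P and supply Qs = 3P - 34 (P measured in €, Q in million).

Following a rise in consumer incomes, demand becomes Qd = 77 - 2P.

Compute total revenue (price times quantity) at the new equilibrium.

723.72

Solve the original market: 61 - 2P = 3P - 34, hence P = 19 and Q = 23.
The new curves are Qd = 77 - 2P (demand) and Qs = 3P - 34 (supply).
Clearing the new market: 77 - 2P = 3P - 34, so P = 22.2 and Q = 32.6.
New expenditure = 22.2 × 32.6 = 723.72.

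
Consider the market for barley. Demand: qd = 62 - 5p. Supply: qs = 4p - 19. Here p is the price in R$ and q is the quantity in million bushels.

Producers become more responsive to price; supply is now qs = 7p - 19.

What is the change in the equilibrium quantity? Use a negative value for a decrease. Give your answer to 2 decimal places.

Before the shock: 62 - 5p = 4p - 19 ⇒ 81 = 9p ⇒ p = 9, q = 17.
The shock moves the curves to qd = 62 - 5p and qs = 7p - 19.
New equilibrium: 62 - 5p = 7p - 19 ⇒ 81 = 12p ⇒ p = 6.75, q = 28.25.
Δq = 28.25 − 17 = +11.25.

+11.25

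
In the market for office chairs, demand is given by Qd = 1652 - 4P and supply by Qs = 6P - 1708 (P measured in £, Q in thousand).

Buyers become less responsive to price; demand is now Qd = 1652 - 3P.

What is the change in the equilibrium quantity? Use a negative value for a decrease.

+224

Original equilibrium: 1652 - 4P = 6P - 1708 gives 3360 = 10P, so P = 336 and Q = 308.
The new curves are Qd = 1652 - 3P (demand) and Qs = 6P - 1708 (supply).
Clearing the new market: 1652 - 3P = 6P - 1708, so P = 1120/3 ≈ 373.3333 and Q = 532.
ΔQ = 532 − 308 = +224.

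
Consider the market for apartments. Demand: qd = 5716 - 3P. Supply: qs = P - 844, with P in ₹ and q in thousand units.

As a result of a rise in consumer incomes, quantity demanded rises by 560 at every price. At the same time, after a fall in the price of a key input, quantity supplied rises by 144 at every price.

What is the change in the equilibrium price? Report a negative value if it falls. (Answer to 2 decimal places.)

+104.00

Initially, 5716 - 3P = P - 844, so 6560 = 4P and P = 1640, q = 796.
The new curves are qd = 6276 - 3P (demand) and qs = P - 700 (supply).
Clearing the new market: 6276 - 3P = P - 700, so P = 1744 and q = 1044.
ΔP = 1744 − 1640 = +104.00.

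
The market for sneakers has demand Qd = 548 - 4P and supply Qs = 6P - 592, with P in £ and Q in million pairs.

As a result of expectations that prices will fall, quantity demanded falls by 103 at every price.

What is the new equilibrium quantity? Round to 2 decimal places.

Before the shock: 548 - 4P = 6P - 592 ⇒ 1140 = 10P ⇒ P = 114, Q = 92.
With the change applied: demand Qd = 445 - 4P, supply Qs = 6P - 592.
Equate the new curves: 445 - 4P = 6P - 592, giving 1037 = 10P, P = 103.7, Q = 30.2.

30.20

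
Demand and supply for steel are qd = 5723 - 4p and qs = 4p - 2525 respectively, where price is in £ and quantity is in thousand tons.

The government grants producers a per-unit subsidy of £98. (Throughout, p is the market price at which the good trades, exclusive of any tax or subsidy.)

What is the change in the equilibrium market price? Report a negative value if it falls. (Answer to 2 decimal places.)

-49.00

Initially, 5723 - 4p = 4p - 2525, so 8248 = 8p and p = 1031, q = 1599.
Since sellers receive the price plus the subsidy, the effective supply curve becomes qs = 4p - 2133.
Setting them equal: 5723 - 4p = 4p - 2133 → 7856 = 8p, so p = 982 and q = 1795.
Δp = 982 − 1031 = -49.00.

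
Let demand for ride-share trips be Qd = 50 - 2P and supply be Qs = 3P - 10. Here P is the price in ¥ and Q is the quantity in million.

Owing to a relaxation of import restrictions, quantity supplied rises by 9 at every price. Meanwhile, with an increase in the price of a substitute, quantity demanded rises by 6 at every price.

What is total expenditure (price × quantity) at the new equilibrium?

Solve the original market: 50 - 2P = 3P - 10, hence P = 12 and Q = 26.
With the change applied: demand Qd = 56 - 2P, supply Qs = 3P - 1.
Equate the new curves: 56 - 2P = 3P - 1, giving 57 = 5P, P = 11.4, Q = 33.2.
New expenditure = 11.4 × 33.2 = 378.48.

378.48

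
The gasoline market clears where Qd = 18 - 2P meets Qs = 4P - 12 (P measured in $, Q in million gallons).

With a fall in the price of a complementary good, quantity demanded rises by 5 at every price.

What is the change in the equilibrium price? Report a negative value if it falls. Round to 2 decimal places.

+0.83

Solve the original market: 18 - 2P = 4P - 12, hence P = 5 and Q = 8.
The new curves are Qd = 23 - 2P (demand) and Qs = 4P - 12 (supply).
New equilibrium: 23 - 2P = 4P - 12 ⇒ 35 = 6P ⇒ P = 35/6 ≈ 5.8333, Q = 34/3 ≈ 11.3333.
ΔP = 5.8333 − 5 = +0.83.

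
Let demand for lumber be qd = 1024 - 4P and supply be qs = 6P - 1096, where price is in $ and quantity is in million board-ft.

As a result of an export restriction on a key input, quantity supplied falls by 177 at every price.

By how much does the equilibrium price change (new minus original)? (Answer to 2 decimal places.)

+17.70

Before the shock: 1024 - 4P = 6P - 1096 ⇒ 2120 = 10P ⇒ P = 212, q = 176.
After the shift, demand is qd = 1024 - 4P and supply is qs = 6P - 1273.
New equilibrium: 1024 - 4P = 6P - 1273 ⇒ 2297 = 10P ⇒ P = 229.7, q = 105.2.
ΔP = 229.7 − 212 = +17.70.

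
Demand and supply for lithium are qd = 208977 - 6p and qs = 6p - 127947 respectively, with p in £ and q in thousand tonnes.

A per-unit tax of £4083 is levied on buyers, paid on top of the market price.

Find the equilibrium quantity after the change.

28266

Solve the original market: 208977 - 6p = 6p - 127947, hence p = 28077 and q = 40515.
Since buyers pay the price plus the tax, the effective demand curve becomes qd = 184479 - 6p.
Equate the new curves: 184479 - 6p = 6p - 127947, giving 312426 = 12p, p = 26035.5, q = 28266.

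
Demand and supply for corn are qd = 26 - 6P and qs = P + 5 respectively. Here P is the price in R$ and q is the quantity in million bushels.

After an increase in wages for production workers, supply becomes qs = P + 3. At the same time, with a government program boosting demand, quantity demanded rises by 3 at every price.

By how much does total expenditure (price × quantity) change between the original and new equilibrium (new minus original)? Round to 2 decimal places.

Original equilibrium: 26 - 6P = P + 5 gives 21 = 7P, so P = 3 and q = 8.
The shock moves the curves to qd = 29 - 6P and qs = P + 3.
New equilibrium: 29 - 6P = P + 3 ⇒ 26 = 7P ⇒ P = 26/7 ≈ 3.7143, q = 47/7 ≈ 6.7143.
Expenditure moves from 3×8 = 24 to 3.7143×6.7143 = 24.9388; change = +0.94.

+0.94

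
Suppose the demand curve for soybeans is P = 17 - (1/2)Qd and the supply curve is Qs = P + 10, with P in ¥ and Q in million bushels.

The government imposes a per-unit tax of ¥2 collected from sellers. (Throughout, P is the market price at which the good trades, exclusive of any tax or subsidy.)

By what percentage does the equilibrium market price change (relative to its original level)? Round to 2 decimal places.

Before the shock: 34 - 2P = P + 10 ⇒ 24 = 3P ⇒ P = 8, Q = 18.
Since sellers keep the price net of the tax, the effective supply curve becomes Qs = P + 8.
Equate the new curves: 34 - 2P = P + 8, giving 26 = 3P, P = 26/3 ≈ 8.6667, Q = 50/3 ≈ 16.6667.
%ΔP = (8.6667 − 8) / 8 × 100 = +8.33%.

+8.33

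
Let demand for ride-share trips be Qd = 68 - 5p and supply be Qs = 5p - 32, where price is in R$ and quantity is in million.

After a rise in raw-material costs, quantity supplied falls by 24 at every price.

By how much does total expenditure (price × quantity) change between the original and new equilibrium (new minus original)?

Solve the original market: 68 - 5p = 5p - 32, hence p = 10 and Q = 18.
The new curves are Qd = 68 - 5p (demand) and Qs = 5p - 56 (supply).
Clearing the new market: 68 - 5p = 5p - 56, so p = 12.4 and Q = 6.
Expenditure moves from 10×18 = 180 to 12.4×6 = 74.4; change = -105.6.

-105.6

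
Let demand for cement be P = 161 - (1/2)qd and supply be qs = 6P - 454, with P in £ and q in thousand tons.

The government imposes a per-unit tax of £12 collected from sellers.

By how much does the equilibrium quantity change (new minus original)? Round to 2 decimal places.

-18.00

Initially, 322 - 2P = 6P - 454, so 776 = 8P and P = 97, q = 128.
Since sellers keep the price net of the tax, the effective supply curve becomes qs = 6P - 526.
Clearing the new market: 322 - 2P = 6P - 526, so P = 106 and q = 110.
Δq = 110 − 128 = -18.00.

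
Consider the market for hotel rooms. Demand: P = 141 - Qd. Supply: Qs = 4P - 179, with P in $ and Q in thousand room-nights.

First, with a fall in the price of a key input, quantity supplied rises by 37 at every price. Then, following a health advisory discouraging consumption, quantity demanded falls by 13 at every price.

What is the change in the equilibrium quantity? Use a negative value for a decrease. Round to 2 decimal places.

Original equilibrium: 141 - P = 4P - 179 gives 320 = 5P, so P = 64 and Q = 77.
With the change applied: demand Qd = 128 - P, supply Qs = 4P - 142.
Equate the new curves: 128 - P = 4P - 142, giving 270 = 5P, P = 54, Q = 74.
ΔQ = 74 − 77 = -3.00.

-3.00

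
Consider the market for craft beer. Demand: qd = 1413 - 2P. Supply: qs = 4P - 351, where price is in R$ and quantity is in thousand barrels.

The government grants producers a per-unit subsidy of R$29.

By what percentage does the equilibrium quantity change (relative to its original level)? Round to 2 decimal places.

+4.69

Before the shock: 1413 - 2P = 4P - 351 ⇒ 1764 = 6P ⇒ P = 294, q = 825.
Since sellers receive the price plus the subsidy, the effective supply curve becomes qs = 4P - 235.
New equilibrium: 1413 - 2P = 4P - 235 ⇒ 1648 = 6P ⇒ P = 824/3 ≈ 274.6667, q = 2591/3 ≈ 863.6667.
%Δq = (863.6667 − 825) / 825 × 100 = +4.69%.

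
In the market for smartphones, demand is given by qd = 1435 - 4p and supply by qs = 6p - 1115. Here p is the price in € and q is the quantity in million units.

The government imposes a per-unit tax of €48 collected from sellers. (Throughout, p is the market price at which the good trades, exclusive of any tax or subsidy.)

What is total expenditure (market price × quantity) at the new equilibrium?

85083.24

Original equilibrium: 1435 - 4p = 6p - 1115 gives 2550 = 10p, so p = 255 and q = 415.
Since sellers keep the price net of the tax, the effective supply curve becomes qs = 6p - 1403.
Equate the new curves: 1435 - 4p = 6p - 1403, giving 2838 = 10p, p = 283.8, q = 299.8.
New expenditure = 283.8 × 299.8 = 85083.24.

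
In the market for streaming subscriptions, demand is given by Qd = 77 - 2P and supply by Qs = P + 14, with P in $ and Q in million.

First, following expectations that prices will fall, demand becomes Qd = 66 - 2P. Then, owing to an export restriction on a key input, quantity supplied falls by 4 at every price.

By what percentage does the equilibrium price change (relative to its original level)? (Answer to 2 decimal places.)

-11.11

Original equilibrium: 77 - 2P = P + 14 gives 63 = 3P, so P = 21 and Q = 35.
With the change applied: demand Qd = 66 - 2P, supply Qs = P + 10.
New equilibrium: 66 - 2P = P + 10 ⇒ 56 = 3P ⇒ P = 56/3 ≈ 18.6667, Q = 86/3 ≈ 28.6667.
%ΔP = (18.6667 − 21) / 21 × 100 = -11.11%.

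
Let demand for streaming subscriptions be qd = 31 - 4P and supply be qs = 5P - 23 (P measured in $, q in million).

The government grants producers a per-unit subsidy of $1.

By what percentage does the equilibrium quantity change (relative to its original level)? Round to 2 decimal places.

+31.75

Before the shock: 31 - 4P = 5P - 23 ⇒ 54 = 9P ⇒ P = 6, q = 7.
Since sellers receive the price plus the subsidy, the effective supply curve becomes qs = 5P - 18.
Equate the new curves: 31 - 4P = 5P - 18, giving 49 = 9P, P = 49/9 ≈ 5.4444, q = 83/9 ≈ 9.2222.
%Δq = (9.2222 − 7) / 7 × 100 = +31.75%.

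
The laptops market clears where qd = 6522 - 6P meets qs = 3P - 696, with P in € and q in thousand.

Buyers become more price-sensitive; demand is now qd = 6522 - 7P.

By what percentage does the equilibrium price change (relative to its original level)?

-10

Solve the original market: 6522 - 6P = 3P - 696, hence P = 802 and q = 1710.
After the shift, demand is qd = 6522 - 7P and supply is qs = 3P - 696.
Setting them equal: 6522 - 7P = 3P - 696 → 7218 = 10P, so P = 721.8 and q = 1469.4.
%ΔP = (721.8 − 802) / 802 × 100 = -10%.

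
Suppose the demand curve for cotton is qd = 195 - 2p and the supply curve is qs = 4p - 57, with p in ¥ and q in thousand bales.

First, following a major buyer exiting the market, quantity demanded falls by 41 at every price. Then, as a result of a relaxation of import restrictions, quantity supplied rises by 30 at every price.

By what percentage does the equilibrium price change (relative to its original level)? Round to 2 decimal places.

-28.17

Before the shock: 195 - 2p = 4p - 57 ⇒ 252 = 6p ⇒ p = 42, q = 111.
The shock moves the curves to qd = 154 - 2p and qs = 4p - 27.
Clearing the new market: 154 - 2p = 4p - 27, so p = 181/6 ≈ 30.1667 and q = 281/3 ≈ 93.6667.
%Δp = (30.1667 − 42) / 42 × 100 = -28.17%.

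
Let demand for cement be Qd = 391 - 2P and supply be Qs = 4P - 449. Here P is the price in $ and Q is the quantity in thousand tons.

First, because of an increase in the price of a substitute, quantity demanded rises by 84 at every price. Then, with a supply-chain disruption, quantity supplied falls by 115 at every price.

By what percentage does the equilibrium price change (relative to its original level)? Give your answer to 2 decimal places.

+23.69

Original equilibrium: 391 - 2P = 4P - 449 gives 840 = 6P, so P = 140 and Q = 111.
After the shift, demand is Qd = 475 - 2P and supply is Qs = 4P - 564.
Equate the new curves: 475 - 2P = 4P - 564, giving 1039 = 6P, P = 1039/6 ≈ 173.1667, Q = 386/3 ≈ 128.6667.
%ΔP = (173.1667 − 140) / 140 × 100 = +23.69%.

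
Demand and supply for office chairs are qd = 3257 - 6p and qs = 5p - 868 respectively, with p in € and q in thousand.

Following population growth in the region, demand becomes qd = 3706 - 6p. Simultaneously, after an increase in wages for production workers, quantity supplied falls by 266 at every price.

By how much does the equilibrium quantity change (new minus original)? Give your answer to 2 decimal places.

+59.00

Before the shock: 3257 - 6p = 5p - 868 ⇒ 4125 = 11p ⇒ p = 375, q = 1007.
The shock moves the curves to qd = 3706 - 6p and qs = 5p - 1134.
New equilibrium: 3706 - 6p = 5p - 1134 ⇒ 4840 = 11p ⇒ p = 440, q = 1066.
Δq = 1066 − 1007 = +59.00.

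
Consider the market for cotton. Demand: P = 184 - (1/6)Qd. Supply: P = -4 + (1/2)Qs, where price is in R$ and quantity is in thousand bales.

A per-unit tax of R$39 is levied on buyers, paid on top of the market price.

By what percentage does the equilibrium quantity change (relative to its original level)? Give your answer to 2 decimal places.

-20.74

Solve the original market: 1104 - 6P = 2P + 8, hence P = 137 and Q = 282.
Since buyers pay the price plus the tax, the effective demand curve becomes Qd = 870 - 6P.
New equilibrium: 870 - 6P = 2P + 8 ⇒ 862 = 8P ⇒ P = 107.75, Q = 223.5.
%ΔQ = (223.5 − 282) / 282 × 100 = -20.74%.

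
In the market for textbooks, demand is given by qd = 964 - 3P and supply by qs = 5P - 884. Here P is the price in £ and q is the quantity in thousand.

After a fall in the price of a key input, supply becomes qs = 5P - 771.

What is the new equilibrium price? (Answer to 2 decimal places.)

Original equilibrium: 964 - 3P = 5P - 884 gives 1848 = 8P, so P = 231 and q = 271.
With the change applied: demand qd = 964 - 3P, supply qs = 5P - 771.
Setting them equal: 964 - 3P = 5P - 771 → 1735 = 8P, so P = 216.875 and q = 313.375.

216.88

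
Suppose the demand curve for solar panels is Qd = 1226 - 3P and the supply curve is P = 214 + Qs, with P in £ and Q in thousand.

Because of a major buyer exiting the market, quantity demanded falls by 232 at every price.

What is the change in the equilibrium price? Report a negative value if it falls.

Before the shock: 1226 - 3P = P - 214 ⇒ 1440 = 4P ⇒ P = 360, Q = 146.
The shock moves the curves to Qd = 994 - 3P and Qs = P - 214.
Equate the new curves: 994 - 3P = P - 214, giving 1208 = 4P, P = 302, Q = 88.
ΔP = 302 − 360 = -58.

-58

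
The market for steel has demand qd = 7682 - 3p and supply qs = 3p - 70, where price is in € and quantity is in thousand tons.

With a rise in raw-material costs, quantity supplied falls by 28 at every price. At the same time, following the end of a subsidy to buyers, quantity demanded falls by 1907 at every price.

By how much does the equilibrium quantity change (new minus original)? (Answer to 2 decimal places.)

Initially, 7682 - 3p = 3p - 70, so 7752 = 6p and p = 1292, q = 3806.
After the shift, demand is qd = 5775 - 3p and supply is qs = 3p - 98.
Clearing the new market: 5775 - 3p = 3p - 98, so p = 5873/6 ≈ 978.8333 and q = 2838.5.
Δq = 2838.5 − 3806 = -967.50.

-967.50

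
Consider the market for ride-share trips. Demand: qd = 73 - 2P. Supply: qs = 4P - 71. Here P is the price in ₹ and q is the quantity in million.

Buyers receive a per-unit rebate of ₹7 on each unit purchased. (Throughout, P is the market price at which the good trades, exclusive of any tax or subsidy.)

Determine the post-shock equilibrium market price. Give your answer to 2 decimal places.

26.33

Before the shock: 73 - 2P = 4P - 71 ⇒ 144 = 6P ⇒ P = 24, q = 25.
Since buyers' out-of-pocket price is the market price minus the rebate, the effective demand curve becomes qd = 87 - 2P.
Equate the new curves: 87 - 2P = 4P - 71, giving 158 = 6P, P = 79/3 ≈ 26.3333, q = 103/3 ≈ 34.3333.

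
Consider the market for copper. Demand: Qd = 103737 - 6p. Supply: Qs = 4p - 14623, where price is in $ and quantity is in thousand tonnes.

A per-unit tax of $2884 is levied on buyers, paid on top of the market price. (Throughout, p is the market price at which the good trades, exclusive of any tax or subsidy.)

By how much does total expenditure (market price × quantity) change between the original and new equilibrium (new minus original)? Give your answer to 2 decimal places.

Before the shock: 103737 - 6p = 4p - 14623 ⇒ 118360 = 10p ⇒ p = 11836, Q = 32721.
Since buyers pay the price plus the tax, the effective demand curve becomes Qd = 86433 - 6p.
Equate the new curves: 86433 - 6p = 4p - 14623, giving 101056 = 10p, p = 10105.6, Q = 25799.4.
Expenditure moves from 11836×32721 = 387285756 to 10105.6×25799.4 = 260718416.64; change = -126567339.36.

-126567339.36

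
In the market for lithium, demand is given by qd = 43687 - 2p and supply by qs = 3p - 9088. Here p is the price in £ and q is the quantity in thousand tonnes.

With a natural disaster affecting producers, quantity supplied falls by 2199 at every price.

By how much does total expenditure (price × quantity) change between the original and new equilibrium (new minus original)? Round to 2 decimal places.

Initially, 43687 - 2p = 3p - 9088, so 52775 = 5p and p = 10555, q = 22577.
After the shift, demand is qd = 43687 - 2p and supply is qs = 3p - 11287.
Equate the new curves: 43687 - 2p = 3p - 11287, giving 54974 = 5p, p = 10994.8, q = 21697.4.
Expenditure moves from 10555×22577 = 238300235 to 10994.8×21697.4 = 238558573.52; change = +258338.52.

+258338.52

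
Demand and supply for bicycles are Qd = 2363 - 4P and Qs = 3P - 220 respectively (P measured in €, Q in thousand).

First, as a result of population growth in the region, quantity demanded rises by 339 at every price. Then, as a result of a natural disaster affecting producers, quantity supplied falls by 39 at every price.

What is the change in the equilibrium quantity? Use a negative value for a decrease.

Original equilibrium: 2363 - 4P = 3P - 220 gives 2583 = 7P, so P = 369 and Q = 887.
The shock moves the curves to Qd = 2702 - 4P and Qs = 3P - 259.
Clearing the new market: 2702 - 4P = 3P - 259, so P = 423 and Q = 1010.
ΔQ = 1010 − 887 = +123.

+123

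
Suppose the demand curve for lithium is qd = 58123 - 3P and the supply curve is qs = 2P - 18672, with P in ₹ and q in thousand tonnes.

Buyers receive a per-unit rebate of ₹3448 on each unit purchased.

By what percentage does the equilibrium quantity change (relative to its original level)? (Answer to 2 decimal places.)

+34.35

Before the shock: 58123 - 3P = 2P - 18672 ⇒ 76795 = 5P ⇒ P = 15359, q = 12046.
Since buyers' out-of-pocket price is the market price minus the rebate, the effective demand curve becomes qd = 68467 - 3P.
New equilibrium: 68467 - 3P = 2P - 18672 ⇒ 87139 = 5P ⇒ P = 17427.8, q = 16183.6.
%Δq = (16183.6 − 12046) / 12046 × 100 = +34.35%.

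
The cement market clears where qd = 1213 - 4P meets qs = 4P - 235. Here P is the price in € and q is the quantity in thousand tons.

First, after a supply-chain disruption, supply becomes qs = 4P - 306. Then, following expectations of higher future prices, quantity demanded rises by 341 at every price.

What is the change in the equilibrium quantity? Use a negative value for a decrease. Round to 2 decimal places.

+135.00

Initially, 1213 - 4P = 4P - 235, so 1448 = 8P and P = 181, q = 489.
The shock moves the curves to qd = 1554 - 4P and qs = 4P - 306.
New equilibrium: 1554 - 4P = 4P - 306 ⇒ 1860 = 8P ⇒ P = 232.5, q = 624.
Δq = 624 − 489 = +135.00.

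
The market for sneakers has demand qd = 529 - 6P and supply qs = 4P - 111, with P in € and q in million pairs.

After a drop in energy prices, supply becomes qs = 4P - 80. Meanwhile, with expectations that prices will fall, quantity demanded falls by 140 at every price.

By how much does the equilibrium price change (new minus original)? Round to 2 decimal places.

Initially, 529 - 6P = 4P - 111, so 640 = 10P and P = 64, q = 145.
With the change applied: demand qd = 389 - 6P, supply qs = 4P - 80.
Setting them equal: 389 - 6P = 4P - 80 → 469 = 10P, so P = 46.9 and q = 107.6.
ΔP = 46.9 − 64 = -17.10.

-17.10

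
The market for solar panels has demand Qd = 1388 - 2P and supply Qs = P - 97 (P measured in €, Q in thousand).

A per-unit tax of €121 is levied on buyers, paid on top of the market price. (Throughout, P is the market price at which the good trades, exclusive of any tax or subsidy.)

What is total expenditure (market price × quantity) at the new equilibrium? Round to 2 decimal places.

Initially, 1388 - 2P = P - 97, so 1485 = 3P and P = 495, Q = 398.
Since buyers pay the price plus the tax, the effective demand curve becomes Qd = 1146 - 2P.
Clearing the new market: 1146 - 2P = P - 97, so P = 1243/3 ≈ 414.3333 and Q = 952/3 ≈ 317.3333.
New expenditure = 414.3333 × 317.3333 = 131481.78.

131481.78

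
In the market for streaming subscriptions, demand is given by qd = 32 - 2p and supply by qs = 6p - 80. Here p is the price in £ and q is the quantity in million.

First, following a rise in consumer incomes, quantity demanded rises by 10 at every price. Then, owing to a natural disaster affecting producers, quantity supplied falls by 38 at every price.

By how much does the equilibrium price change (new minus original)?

Original equilibrium: 32 - 2p = 6p - 80 gives 112 = 8p, so p = 14 and q = 4.
The shock moves the curves to qd = 42 - 2p and qs = 6p - 118.
Equate the new curves: 42 - 2p = 6p - 118, giving 160 = 8p, p = 20, q = 2.
Δp = 20 − 14 = +6.

+6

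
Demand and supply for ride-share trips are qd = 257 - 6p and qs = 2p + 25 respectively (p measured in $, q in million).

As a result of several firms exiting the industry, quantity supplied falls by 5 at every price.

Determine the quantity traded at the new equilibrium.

Original equilibrium: 257 - 6p = 2p + 25 gives 232 = 8p, so p = 29 and q = 83.
After the shift, demand is qd = 257 - 6p and supply is qs = 2p + 20.
New equilibrium: 257 - 6p = 2p + 20 ⇒ 237 = 8p ⇒ p = 29.625, q = 79.25.

79.25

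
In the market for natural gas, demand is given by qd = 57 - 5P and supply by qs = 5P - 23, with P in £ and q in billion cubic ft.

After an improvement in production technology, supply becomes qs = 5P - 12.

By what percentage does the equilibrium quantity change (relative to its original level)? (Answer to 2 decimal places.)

+32.35

Before the shock: 57 - 5P = 5P - 23 ⇒ 80 = 10P ⇒ P = 8, q = 17.
With the change applied: demand qd = 57 - 5P, supply qs = 5P - 12.
Equate the new curves: 57 - 5P = 5P - 12, giving 69 = 10P, P = 6.9, q = 22.5.
%Δq = (22.5 − 17) / 17 × 100 = +32.35%.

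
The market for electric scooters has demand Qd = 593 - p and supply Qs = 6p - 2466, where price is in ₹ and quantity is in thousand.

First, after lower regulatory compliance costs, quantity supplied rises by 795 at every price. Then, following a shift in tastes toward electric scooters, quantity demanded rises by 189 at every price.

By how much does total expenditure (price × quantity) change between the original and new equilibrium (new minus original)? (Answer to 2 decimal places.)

Original equilibrium: 593 - p = 6p - 2466 gives 3059 = 7p, so p = 437 and Q = 156.
With the change applied: demand Qd = 782 - p, supply Qs = 6p - 1671.
New equilibrium: 782 - p = 6p - 1671 ⇒ 2453 = 7p ⇒ p = 2453/7 ≈ 350.4286, Q = 3021/7 ≈ 431.5714.
Expenditure moves from 437×156 = 68172 to 350.4286×431.5714 = 151234.9592; change = +83062.96.

+83062.96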